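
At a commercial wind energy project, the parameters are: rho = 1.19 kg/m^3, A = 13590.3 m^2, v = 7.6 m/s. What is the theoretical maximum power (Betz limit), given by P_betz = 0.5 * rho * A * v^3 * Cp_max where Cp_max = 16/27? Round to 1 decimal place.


The Betz coefficient Cp_max = 16/27 = 0.5926
v^3 = 7.6^3 = 438.976
P_betz = 0.5 * rho * A * v^3 * Cp_max
P_betz = 0.5 * 1.19 * 13590.3 * 438.976 * 0.5926
P_betz = 2103502.4 W

2103502.4


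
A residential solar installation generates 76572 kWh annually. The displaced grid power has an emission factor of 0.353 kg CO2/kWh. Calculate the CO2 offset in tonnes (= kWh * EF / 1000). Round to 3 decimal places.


CO2 offset in kg = generation * emission_factor
CO2 offset = 76572 * 0.353 = 27029.92 kg
Convert to tonnes:
  CO2 offset = 27029.92 / 1000 = 27.030 tonnes

27.030


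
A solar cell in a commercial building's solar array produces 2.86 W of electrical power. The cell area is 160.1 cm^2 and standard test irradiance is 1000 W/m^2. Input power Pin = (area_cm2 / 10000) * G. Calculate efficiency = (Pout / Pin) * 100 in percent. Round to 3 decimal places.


First compute the input power:
  Pin = area_cm2 / 10000 * G = 160.1 / 10000 * 1000 = 16.01 W
Then compute efficiency:
  Efficiency = (Pout / Pin) * 100 = (2.86 / 16.01) * 100
  Efficiency = 17.864%

17.864


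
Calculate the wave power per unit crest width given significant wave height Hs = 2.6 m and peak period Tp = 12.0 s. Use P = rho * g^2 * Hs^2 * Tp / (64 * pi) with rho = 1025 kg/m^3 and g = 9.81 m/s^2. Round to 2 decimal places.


Apply wave power formula:
  g^2 = 9.81^2 = 96.2361
  Hs^2 = 2.6^2 = 6.76
  Numerator = rho * g^2 * Hs^2 * Tp = 1025 * 96.2361 * 6.76 * 12.0 = 8001839.24
  Denominator = 64 * pi = 201.0619
  P = 8001839.24 / 201.0619 = 39797.88 W/m

39797.88


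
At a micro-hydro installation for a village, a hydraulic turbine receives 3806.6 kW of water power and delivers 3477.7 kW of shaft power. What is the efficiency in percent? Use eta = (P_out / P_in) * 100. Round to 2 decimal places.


Turbine efficiency = (output power / input power) * 100
eta = (3477.7 / 3806.6) * 100
eta = 91.36%

91.36


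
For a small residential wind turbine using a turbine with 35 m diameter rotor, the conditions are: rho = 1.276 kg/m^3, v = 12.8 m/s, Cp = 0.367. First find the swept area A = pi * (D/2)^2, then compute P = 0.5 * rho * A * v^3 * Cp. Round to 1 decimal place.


Step 1 -- Compute swept area:
  A = pi * (D/2)^2 = pi * (35/2)^2 = 962.11 m^2
Step 2 -- Apply wind power equation:
  P = 0.5 * rho * A * v^3 * Cp
  v^3 = 12.8^3 = 2097.152
  P = 0.5 * 1.276 * 962.11 * 2097.152 * 0.367
  P = 472435.6 W

472435.6


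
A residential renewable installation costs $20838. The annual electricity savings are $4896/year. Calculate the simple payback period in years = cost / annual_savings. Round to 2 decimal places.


Simple payback period = initial cost / annual savings
Payback = 20838 / 4896
Payback = 4.26 years

4.26


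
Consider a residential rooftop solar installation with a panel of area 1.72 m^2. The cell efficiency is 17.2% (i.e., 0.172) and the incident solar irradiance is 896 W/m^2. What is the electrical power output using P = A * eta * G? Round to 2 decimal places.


Use the solar power formula P = A * eta * G.
Given: A = 1.72 m^2, eta = 0.172, G = 896 W/m^2
P = 1.72 * 0.172 * 896
P = 265.07 W

265.07


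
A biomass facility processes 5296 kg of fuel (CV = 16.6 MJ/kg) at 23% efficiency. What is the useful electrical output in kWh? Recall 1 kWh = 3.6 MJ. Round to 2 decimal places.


Total energy = mass * CV = 5296 * 16.6 = 87913.6 MJ
Useful energy = total * eta = 87913.6 * 0.23 = 20220.13 MJ
Convert to kWh: 20220.13 / 3.6
Useful energy = 5616.70 kWh

5616.70


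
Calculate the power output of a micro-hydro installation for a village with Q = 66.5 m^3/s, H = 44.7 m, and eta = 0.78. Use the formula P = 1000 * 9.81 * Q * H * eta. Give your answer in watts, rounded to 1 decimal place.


Apply the hydropower formula P = rho * g * Q * H * eta
rho * g = 1000 * 9.81 = 9810.0
P = 9810.0 * 66.5 * 44.7 * 0.78
P = 22745358.1 W

22745358.1


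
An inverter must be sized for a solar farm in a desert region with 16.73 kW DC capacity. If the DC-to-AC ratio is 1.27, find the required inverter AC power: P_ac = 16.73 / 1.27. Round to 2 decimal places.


The inverter AC capacity is determined by the DC/AC ratio.
Given: P_dc = 16.73 kW, DC/AC ratio = 1.27
P_ac = P_dc / ratio = 16.73 / 1.27
P_ac = 13.17 kW

13.17


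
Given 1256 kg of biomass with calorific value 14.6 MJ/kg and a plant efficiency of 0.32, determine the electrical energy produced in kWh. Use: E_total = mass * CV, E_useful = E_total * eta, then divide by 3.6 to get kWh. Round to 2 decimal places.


Total energy = mass * CV = 1256 * 14.6 = 18337.6 MJ
Useful energy = total * eta = 18337.6 * 0.32 = 5868.03 MJ
Convert to kWh: 5868.03 / 3.6
Useful energy = 1630.01 kWh

1630.01


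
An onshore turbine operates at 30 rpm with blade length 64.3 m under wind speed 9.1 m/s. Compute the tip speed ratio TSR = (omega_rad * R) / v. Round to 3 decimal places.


Convert rotational speed to rad/s:
  omega = 30 * 2 * pi / 60 = 3.1416 rad/s
Compute tip speed:
  v_tip = omega * R = 3.1416 * 64.3 = 202.004 m/s
Tip speed ratio:
  TSR = v_tip / v_wind = 202.004 / 9.1 = 22.198

22.198


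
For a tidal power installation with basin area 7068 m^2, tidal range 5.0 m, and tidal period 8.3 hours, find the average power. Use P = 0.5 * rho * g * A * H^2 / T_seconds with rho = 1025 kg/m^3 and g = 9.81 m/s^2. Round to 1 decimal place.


Convert period to seconds: T = 8.3 * 3600 = 29880.0 s
H^2 = 5.0^2 = 25.0
P = 0.5 * rho * g * A * H^2 / T
P = 0.5 * 1025 * 9.81 * 7068 * 25.0 / 29880.0
P = 29731.6 W

29731.6


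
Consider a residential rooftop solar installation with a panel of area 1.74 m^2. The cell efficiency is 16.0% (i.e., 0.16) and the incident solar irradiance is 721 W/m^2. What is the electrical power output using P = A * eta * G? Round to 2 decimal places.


Use the solar power formula P = A * eta * G.
Given: A = 1.74 m^2, eta = 0.16, G = 721 W/m^2
P = 1.74 * 0.16 * 721
P = 200.73 W

200.73


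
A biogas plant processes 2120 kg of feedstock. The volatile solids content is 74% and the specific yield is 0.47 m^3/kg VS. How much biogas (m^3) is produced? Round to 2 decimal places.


Compute volatile solids:
  VS = mass * VS_fraction = 2120 * 0.74 = 1568.8 kg
Calculate biogas volume:
  Biogas = VS * specific_yield = 1568.8 * 0.47
  Biogas = 737.34 m^3

737.34


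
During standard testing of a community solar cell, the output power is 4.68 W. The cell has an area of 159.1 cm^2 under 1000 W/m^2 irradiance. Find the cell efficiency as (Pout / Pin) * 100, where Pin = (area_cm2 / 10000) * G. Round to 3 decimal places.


First compute the input power:
  Pin = area_cm2 / 10000 * G = 159.1 / 10000 * 1000 = 15.91 W
Then compute efficiency:
  Efficiency = (Pout / Pin) * 100 = (4.68 / 15.91) * 100
  Efficiency = 29.415%

29.415


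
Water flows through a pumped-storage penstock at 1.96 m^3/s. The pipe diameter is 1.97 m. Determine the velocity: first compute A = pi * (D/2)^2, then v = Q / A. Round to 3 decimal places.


Compute pipe cross-sectional area:
  A = pi * (D/2)^2 = pi * (1.97/2)^2 = 3.0481 m^2
Calculate velocity:
  v = Q / A = 1.96 / 3.0481
  v = 0.643 m/s

0.643


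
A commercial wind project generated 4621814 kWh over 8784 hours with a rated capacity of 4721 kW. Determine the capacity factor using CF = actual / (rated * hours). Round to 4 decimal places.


Capacity factor = actual output / maximum possible output
Maximum possible = rated * hours = 4721 * 8784 = 41469264 kWh
CF = 4621814 / 41469264
CF = 0.1115

0.1115


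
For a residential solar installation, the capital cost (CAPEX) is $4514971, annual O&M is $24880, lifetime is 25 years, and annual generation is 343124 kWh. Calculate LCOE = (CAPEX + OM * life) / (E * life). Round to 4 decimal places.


Total cost = CAPEX + OM * lifetime = 4514971 + 24880 * 25 = 4514971 + 622000 = 5136971
Total generation = annual * lifetime = 343124 * 25 = 8578100 kWh
LCOE = 5136971 / 8578100
LCOE = 0.5988 $/kWh

0.5988


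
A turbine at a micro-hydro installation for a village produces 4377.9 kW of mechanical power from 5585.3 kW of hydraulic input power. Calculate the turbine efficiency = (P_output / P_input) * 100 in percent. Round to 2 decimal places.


Turbine efficiency = (output power / input power) * 100
eta = (4377.9 / 5585.3) * 100
eta = 78.38%

78.38


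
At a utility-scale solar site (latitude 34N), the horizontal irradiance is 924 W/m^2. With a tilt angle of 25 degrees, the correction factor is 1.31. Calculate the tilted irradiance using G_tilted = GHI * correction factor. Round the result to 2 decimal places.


Identify the given values:
  GHI = 924 W/m^2, tilt correction factor = 1.31
Apply the formula G_tilted = GHI * factor:
  G_tilted = 924 * 1.31
  G_tilted = 1210.44 W/m^2

1210.44


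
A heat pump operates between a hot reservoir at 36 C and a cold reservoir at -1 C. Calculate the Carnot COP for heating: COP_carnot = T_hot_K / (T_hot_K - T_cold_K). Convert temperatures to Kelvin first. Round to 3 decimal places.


Convert to Kelvin:
  T_hot = 36 + 273.15 = 309.15 K
  T_cold = -1 + 273.15 = 272.15 K
Apply Carnot COP formula:
  COP = T_hot_K / (T_hot_K - T_cold_K) = 309.15 / 37.0
  COP = 8.355

8.355


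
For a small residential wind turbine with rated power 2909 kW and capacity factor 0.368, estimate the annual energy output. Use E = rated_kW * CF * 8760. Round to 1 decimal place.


Annual energy = rated_kW * capacity_factor * hours_per_year
Given: P_rated = 2909 kW, CF = 0.368, hours = 8760
E = 2909 * 0.368 * 8760
E = 9377685.1 kWh

9377685.1


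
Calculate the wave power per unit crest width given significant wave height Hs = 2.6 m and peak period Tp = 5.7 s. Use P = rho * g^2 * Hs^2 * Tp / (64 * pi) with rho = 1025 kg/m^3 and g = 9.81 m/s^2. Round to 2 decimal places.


Apply wave power formula:
  g^2 = 9.81^2 = 96.2361
  Hs^2 = 2.6^2 = 6.76
  Numerator = rho * g^2 * Hs^2 * Tp = 1025 * 96.2361 * 6.76 * 5.7 = 3800873.64
  Denominator = 64 * pi = 201.0619
  P = 3800873.64 / 201.0619 = 18903.99 W/m

18903.99


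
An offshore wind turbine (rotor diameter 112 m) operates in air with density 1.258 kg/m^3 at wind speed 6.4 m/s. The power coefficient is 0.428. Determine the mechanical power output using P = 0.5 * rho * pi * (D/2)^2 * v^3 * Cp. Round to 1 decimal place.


Step 1 -- Compute swept area:
  A = pi * (D/2)^2 = pi * (112/2)^2 = 9852.03 m^2
Step 2 -- Apply wind power equation:
  P = 0.5 * rho * A * v^3 * Cp
  v^3 = 6.4^3 = 262.144
  P = 0.5 * 1.258 * 9852.03 * 262.144 * 0.428
  P = 695280.8 W

695280.8


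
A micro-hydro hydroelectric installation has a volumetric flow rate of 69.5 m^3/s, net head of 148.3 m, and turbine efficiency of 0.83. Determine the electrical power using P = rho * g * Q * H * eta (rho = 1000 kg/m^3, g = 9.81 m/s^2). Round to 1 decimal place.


Apply the hydropower formula P = rho * g * Q * H * eta
rho * g = 1000 * 9.81 = 9810.0
P = 9810.0 * 69.5 * 148.3 * 0.83
P = 83921464.8 W

83921464.8


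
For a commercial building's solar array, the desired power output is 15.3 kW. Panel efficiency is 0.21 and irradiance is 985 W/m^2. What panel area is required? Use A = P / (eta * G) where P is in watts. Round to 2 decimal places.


Convert target power to watts: P = 15.3 * 1000 = 15300.0 W
Compute denominator: eta * G = 0.21 * 985 = 206.85
Required area A = P / (eta * G) = 15300.0 / 206.85
A = 73.97 m^2

73.97


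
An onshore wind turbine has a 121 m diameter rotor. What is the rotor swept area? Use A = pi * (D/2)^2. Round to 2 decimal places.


Compute the rotor radius:
  r = D / 2 = 121 / 2 = 60.5 m
Calculate swept area:
  A = pi * r^2 = pi * 60.5^2
  A = 11499.01 m^2

11499.01


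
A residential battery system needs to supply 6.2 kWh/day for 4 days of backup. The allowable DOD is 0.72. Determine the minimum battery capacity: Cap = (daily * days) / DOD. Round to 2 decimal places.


Total energy needed = daily * days = 6.2 * 4 = 24.8 kWh
Account for depth of discharge:
  Cap = total_energy / DOD = 24.8 / 0.72
  Cap = 34.44 kWh

34.44


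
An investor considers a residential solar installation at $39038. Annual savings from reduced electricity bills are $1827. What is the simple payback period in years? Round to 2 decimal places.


Simple payback period = initial cost / annual savings
Payback = 39038 / 1827
Payback = 21.37 years

21.37


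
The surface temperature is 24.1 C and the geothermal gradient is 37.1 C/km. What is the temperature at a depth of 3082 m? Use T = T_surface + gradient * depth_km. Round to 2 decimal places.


Convert depth to km: 3082 / 1000 = 3.082 km
Temperature increase = gradient * depth_km = 37.1 * 3.082 = 114.34 C
Temperature at depth = T_surface + delta_T = 24.1 + 114.34
T = 138.44 C

138.44


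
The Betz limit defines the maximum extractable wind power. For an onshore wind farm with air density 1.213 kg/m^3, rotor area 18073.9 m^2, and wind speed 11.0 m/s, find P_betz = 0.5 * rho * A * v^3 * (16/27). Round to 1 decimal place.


The Betz coefficient Cp_max = 16/27 = 0.5926
v^3 = 11.0^3 = 1331.0
P_betz = 0.5 * rho * A * v^3 * Cp_max
P_betz = 0.5 * 1.213 * 18073.9 * 1331.0 * 0.5926
P_betz = 8646034.3 W

8646034.3


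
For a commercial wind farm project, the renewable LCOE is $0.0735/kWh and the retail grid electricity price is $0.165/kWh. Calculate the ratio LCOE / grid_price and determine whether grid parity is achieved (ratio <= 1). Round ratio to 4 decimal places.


Compare LCOE to grid price:
  LCOE = $0.0735/kWh, Grid price = $0.165/kWh
  Ratio = LCOE / grid_price = 0.0735 / 0.165 = 0.4455
  Grid parity achieved (ratio <= 1)? yes

0.4455


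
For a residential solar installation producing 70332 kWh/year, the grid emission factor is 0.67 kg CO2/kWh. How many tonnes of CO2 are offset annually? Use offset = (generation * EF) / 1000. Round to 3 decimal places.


CO2 offset in kg = generation * emission_factor
CO2 offset = 70332 * 0.67 = 47122.44 kg
Convert to tonnes:
  CO2 offset = 47122.44 / 1000 = 47.122 tonnes

47.122


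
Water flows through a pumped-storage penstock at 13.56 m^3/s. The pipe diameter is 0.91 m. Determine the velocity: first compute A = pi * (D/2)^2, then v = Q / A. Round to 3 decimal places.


Compute pipe cross-sectional area:
  A = pi * (D/2)^2 = pi * (0.91/2)^2 = 0.6504 m^2
Calculate velocity:
  v = Q / A = 13.56 / 0.6504
  v = 20.849 m/s

20.849


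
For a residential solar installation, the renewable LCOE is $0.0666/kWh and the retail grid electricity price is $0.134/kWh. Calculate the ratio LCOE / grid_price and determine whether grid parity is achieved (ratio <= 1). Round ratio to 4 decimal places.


Compare LCOE to grid price:
  LCOE = $0.0666/kWh, Grid price = $0.134/kWh
  Ratio = LCOE / grid_price = 0.0666 / 0.134 = 0.4970
  Grid parity achieved (ratio <= 1)? yes

0.4970


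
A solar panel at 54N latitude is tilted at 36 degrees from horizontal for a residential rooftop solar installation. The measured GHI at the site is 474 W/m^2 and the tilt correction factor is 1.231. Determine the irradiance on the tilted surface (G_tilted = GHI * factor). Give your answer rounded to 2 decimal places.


Identify the given values:
  GHI = 474 W/m^2, tilt correction factor = 1.231
Apply the formula G_tilted = GHI * factor:
  G_tilted = 474 * 1.231
  G_tilted = 583.49 W/m^2

583.49


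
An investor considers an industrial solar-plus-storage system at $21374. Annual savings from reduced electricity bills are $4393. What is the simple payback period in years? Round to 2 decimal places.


Simple payback period = initial cost / annual savings
Payback = 21374 / 4393
Payback = 4.87 years

4.87


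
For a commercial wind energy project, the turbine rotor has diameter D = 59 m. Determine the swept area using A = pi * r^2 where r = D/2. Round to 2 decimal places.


Compute the rotor radius:
  r = D / 2 = 59 / 2 = 29.5 m
Calculate swept area:
  A = pi * r^2 = pi * 29.5^2
  A = 2733.97 m^2

2733.97


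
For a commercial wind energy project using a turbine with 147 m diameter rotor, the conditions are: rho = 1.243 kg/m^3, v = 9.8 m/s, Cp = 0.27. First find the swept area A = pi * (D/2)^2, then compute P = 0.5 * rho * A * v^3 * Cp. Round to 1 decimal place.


Step 1 -- Compute swept area:
  A = pi * (D/2)^2 = pi * (147/2)^2 = 16971.67 m^2
Step 2 -- Apply wind power equation:
  P = 0.5 * rho * A * v^3 * Cp
  v^3 = 9.8^3 = 941.192
  P = 0.5 * 1.243 * 16971.67 * 941.192 * 0.27
  P = 2680449.8 W

2680449.8


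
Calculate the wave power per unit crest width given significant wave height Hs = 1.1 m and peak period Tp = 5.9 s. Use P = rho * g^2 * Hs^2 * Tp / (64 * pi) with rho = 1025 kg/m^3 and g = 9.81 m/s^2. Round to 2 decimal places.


Apply wave power formula:
  g^2 = 9.81^2 = 96.2361
  Hs^2 = 1.1^2 = 1.21
  Numerator = rho * g^2 * Hs^2 * Tp = 1025 * 96.2361 * 1.21 * 5.9 = 704205.26
  Denominator = 64 * pi = 201.0619
  P = 704205.26 / 201.0619 = 3502.43 W/m

3502.43


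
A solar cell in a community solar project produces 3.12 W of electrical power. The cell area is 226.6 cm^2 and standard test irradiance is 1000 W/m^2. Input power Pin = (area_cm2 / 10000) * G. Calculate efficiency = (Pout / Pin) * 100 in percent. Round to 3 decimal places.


First compute the input power:
  Pin = area_cm2 / 10000 * G = 226.6 / 10000 * 1000 = 22.66 W
Then compute efficiency:
  Efficiency = (Pout / Pin) * 100 = (3.12 / 22.66) * 100
  Efficiency = 13.769%

13.769


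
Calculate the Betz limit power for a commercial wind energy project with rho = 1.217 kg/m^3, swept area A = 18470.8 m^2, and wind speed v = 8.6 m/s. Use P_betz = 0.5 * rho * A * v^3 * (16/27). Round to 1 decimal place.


The Betz coefficient Cp_max = 16/27 = 0.5926
v^3 = 8.6^3 = 636.056
P_betz = 0.5 * rho * A * v^3 * Cp_max
P_betz = 0.5 * 1.217 * 18470.8 * 636.056 * 0.5926
P_betz = 4236408.8 W

4236408.8


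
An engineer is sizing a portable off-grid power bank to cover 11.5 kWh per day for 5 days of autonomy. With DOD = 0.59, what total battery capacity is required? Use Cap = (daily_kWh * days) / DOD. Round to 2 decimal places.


Total energy needed = daily * days = 11.5 * 5 = 57.5 kWh
Account for depth of discharge:
  Cap = total_energy / DOD = 57.5 / 0.59
  Cap = 97.46 kWh

97.46


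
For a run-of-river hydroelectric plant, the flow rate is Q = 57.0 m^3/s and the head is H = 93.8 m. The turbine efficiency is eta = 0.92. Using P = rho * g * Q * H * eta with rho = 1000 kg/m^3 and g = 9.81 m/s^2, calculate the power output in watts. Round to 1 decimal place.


Apply the hydropower formula P = rho * g * Q * H * eta
rho * g = 1000 * 9.81 = 9810.0
P = 9810.0 * 57.0 * 93.8 * 0.92
P = 48254134.3 W

48254134.3


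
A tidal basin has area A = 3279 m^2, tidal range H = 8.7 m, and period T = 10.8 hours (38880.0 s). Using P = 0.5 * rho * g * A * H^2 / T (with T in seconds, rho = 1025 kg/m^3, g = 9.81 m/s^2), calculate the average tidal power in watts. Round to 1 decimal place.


Convert period to seconds: T = 10.8 * 3600 = 38880.0 s
H^2 = 8.7^2 = 75.69
P = 0.5 * rho * g * A * H^2 / T
P = 0.5 * 1025 * 9.81 * 3279 * 75.69 / 38880.0
P = 32093.5 W

32093.5


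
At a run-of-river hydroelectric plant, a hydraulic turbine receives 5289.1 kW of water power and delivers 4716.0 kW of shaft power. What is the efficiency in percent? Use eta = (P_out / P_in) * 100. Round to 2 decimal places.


Turbine efficiency = (output power / input power) * 100
eta = (4716.0 / 5289.1) * 100
eta = 89.16%

89.16


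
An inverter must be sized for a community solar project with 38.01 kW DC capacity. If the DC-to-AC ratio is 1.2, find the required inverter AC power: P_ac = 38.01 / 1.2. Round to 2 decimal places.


The inverter AC capacity is determined by the DC/AC ratio.
Given: P_dc = 38.01 kW, DC/AC ratio = 1.2
P_ac = P_dc / ratio = 38.01 / 1.2
P_ac = 31.68 kW

31.68


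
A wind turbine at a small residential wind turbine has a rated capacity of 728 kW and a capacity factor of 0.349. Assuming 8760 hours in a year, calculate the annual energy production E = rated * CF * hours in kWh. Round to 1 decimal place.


Annual energy = rated_kW * capacity_factor * hours_per_year
Given: P_rated = 728 kW, CF = 0.349, hours = 8760
E = 728 * 0.349 * 8760
E = 2225670.7 kWh

2225670.7


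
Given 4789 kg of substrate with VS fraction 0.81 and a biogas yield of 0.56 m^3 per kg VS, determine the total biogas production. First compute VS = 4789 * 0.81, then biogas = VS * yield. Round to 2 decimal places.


Compute volatile solids:
  VS = mass * VS_fraction = 4789 * 0.81 = 3879.09 kg
Calculate biogas volume:
  Biogas = VS * specific_yield = 3879.09 * 0.56
  Biogas = 2172.29 m^3

2172.29


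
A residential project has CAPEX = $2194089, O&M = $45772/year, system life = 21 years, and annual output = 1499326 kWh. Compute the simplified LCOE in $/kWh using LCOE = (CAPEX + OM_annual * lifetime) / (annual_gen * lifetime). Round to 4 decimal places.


Total cost = CAPEX + OM * lifetime = 2194089 + 45772 * 21 = 2194089 + 961212 = 3155301
Total generation = annual * lifetime = 1499326 * 21 = 31485846 kWh
LCOE = 3155301 / 31485846
LCOE = 0.1002 $/kWh

0.1002


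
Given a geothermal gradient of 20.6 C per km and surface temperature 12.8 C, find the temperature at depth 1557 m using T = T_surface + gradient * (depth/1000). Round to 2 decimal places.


Convert depth to km: 1557 / 1000 = 1.557 km
Temperature increase = gradient * depth_km = 20.6 * 1.557 = 32.07 C
Temperature at depth = T_surface + delta_T = 12.8 + 32.07
T = 44.87 C

44.87


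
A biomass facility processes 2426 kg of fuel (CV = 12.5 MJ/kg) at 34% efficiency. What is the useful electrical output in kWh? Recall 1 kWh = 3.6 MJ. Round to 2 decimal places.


Total energy = mass * CV = 2426 * 12.5 = 30325.0 MJ
Useful energy = total * eta = 30325.0 * 0.34 = 10310.5 MJ
Convert to kWh: 10310.5 / 3.6
Useful energy = 2864.03 kWh

2864.03


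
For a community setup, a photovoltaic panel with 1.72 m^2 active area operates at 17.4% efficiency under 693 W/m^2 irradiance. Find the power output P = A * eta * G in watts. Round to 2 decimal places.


Use the solar power formula P = A * eta * G.
Given: A = 1.72 m^2, eta = 0.174, G = 693 W/m^2
P = 1.72 * 0.174 * 693
P = 207.40 W

207.40


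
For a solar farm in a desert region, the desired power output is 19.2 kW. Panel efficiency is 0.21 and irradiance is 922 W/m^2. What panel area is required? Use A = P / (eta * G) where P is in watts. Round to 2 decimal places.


Convert target power to watts: P = 19.2 * 1000 = 19200.0 W
Compute denominator: eta * G = 0.21 * 922 = 193.62
Required area A = P / (eta * G) = 19200.0 / 193.62
A = 99.16 m^2

99.16


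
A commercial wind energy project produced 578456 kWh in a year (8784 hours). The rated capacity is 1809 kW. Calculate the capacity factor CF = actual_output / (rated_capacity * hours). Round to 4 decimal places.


Capacity factor = actual output / maximum possible output
Maximum possible = rated * hours = 1809 * 8784 = 15890256 kWh
CF = 578456 / 15890256
CF = 0.0364

0.0364


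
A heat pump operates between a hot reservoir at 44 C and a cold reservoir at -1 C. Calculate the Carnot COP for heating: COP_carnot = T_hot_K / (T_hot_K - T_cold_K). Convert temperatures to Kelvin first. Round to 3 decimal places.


Convert to Kelvin:
  T_hot = 44 + 273.15 = 317.15 K
  T_cold = -1 + 273.15 = 272.15 K
Apply Carnot COP formula:
  COP = T_hot_K / (T_hot_K - T_cold_K) = 317.15 / 45.0
  COP = 7.048

7.048


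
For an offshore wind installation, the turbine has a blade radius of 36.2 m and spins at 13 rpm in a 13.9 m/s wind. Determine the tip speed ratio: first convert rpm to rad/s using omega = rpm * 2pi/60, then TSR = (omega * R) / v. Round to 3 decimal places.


Convert rotational speed to rad/s:
  omega = 13 * 2 * pi / 60 = 1.3614 rad/s
Compute tip speed:
  v_tip = omega * R = 1.3614 * 36.2 = 49.281 m/s
Tip speed ratio:
  TSR = v_tip / v_wind = 49.281 / 13.9 = 3.545

3.545


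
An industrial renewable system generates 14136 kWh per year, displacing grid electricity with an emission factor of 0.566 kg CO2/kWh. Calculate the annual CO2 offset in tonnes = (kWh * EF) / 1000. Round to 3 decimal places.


CO2 offset in kg = generation * emission_factor
CO2 offset = 14136 * 0.566 = 8000.98 kg
Convert to tonnes:
  CO2 offset = 8000.98 / 1000 = 8.001 tonnes

8.001


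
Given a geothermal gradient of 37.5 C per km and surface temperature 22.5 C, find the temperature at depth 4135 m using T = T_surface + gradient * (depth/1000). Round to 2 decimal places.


Convert depth to km: 4135 / 1000 = 4.135 km
Temperature increase = gradient * depth_km = 37.5 * 4.135 = 155.06 C
Temperature at depth = T_surface + delta_T = 22.5 + 155.06
T = 177.56 C

177.56


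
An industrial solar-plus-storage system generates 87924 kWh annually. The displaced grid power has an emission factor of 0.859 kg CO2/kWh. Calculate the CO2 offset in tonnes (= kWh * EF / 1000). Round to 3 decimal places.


CO2 offset in kg = generation * emission_factor
CO2 offset = 87924 * 0.859 = 75526.72 kg
Convert to tonnes:
  CO2 offset = 75526.72 / 1000 = 75.527 tonnes

75.527


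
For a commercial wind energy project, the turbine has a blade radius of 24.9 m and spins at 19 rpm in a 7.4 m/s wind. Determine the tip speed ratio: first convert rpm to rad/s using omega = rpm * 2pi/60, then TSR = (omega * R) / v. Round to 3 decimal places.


Convert rotational speed to rad/s:
  omega = 19 * 2 * pi / 60 = 1.9897 rad/s
Compute tip speed:
  v_tip = omega * R = 1.9897 * 24.9 = 49.543 m/s
Tip speed ratio:
  TSR = v_tip / v_wind = 49.543 / 7.4 = 6.695

6.695


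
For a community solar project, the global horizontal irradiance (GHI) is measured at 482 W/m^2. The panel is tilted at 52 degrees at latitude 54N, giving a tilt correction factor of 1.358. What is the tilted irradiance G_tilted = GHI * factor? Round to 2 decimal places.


Identify the given values:
  GHI = 482 W/m^2, tilt correction factor = 1.358
Apply the formula G_tilted = GHI * factor:
  G_tilted = 482 * 1.358
  G_tilted = 654.56 W/m^2

654.56


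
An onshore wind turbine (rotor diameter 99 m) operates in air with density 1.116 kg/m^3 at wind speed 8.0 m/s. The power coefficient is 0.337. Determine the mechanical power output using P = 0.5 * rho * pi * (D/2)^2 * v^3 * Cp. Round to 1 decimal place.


Step 1 -- Compute swept area:
  A = pi * (D/2)^2 = pi * (99/2)^2 = 7697.69 m^2
Step 2 -- Apply wind power equation:
  P = 0.5 * rho * A * v^3 * Cp
  v^3 = 8.0^3 = 512.0
  P = 0.5 * 1.116 * 7697.69 * 512.0 * 0.337
  P = 741129.9 W

741129.9


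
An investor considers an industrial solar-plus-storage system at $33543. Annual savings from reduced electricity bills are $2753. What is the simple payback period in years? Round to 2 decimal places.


Simple payback period = initial cost / annual savings
Payback = 33543 / 2753
Payback = 12.18 years

12.18


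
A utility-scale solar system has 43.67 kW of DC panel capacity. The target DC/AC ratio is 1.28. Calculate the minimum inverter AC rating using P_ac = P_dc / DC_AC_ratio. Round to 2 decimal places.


The inverter AC capacity is determined by the DC/AC ratio.
Given: P_dc = 43.67 kW, DC/AC ratio = 1.28
P_ac = P_dc / ratio = 43.67 / 1.28
P_ac = 34.12 kW

34.12


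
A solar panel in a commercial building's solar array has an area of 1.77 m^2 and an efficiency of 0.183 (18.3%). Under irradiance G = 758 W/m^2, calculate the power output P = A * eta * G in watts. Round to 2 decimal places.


Use the solar power formula P = A * eta * G.
Given: A = 1.77 m^2, eta = 0.183, G = 758 W/m^2
P = 1.77 * 0.183 * 758
P = 245.52 W

245.52


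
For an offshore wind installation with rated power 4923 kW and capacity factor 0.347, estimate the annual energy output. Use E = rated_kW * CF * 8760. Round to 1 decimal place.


Annual energy = rated_kW * capacity_factor * hours_per_year
Given: P_rated = 4923 kW, CF = 0.347, hours = 8760
E = 4923 * 0.347 * 8760
E = 14964541.6 kWh

14964541.6


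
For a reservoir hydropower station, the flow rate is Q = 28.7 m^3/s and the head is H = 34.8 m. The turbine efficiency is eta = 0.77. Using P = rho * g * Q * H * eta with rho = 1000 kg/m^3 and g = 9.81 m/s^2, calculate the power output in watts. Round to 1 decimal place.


Apply the hydropower formula P = rho * g * Q * H * eta
rho * g = 1000 * 9.81 = 9810.0
P = 9810.0 * 28.7 * 34.8 * 0.77
P = 7544333.4 W

7544333.4


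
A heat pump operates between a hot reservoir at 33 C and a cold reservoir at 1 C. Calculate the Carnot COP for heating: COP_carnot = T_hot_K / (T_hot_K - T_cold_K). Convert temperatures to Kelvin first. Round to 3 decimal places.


Convert to Kelvin:
  T_hot = 33 + 273.15 = 306.15 K
  T_cold = 1 + 273.15 = 274.15 K
Apply Carnot COP formula:
  COP = T_hot_K / (T_hot_K - T_cold_K) = 306.15 / 32.0
  COP = 9.567

9.567


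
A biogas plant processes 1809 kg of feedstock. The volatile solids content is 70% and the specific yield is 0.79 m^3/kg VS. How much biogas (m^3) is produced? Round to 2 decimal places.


Compute volatile solids:
  VS = mass * VS_fraction = 1809 * 0.7 = 1266.3 kg
Calculate biogas volume:
  Biogas = VS * specific_yield = 1266.3 * 0.79
  Biogas = 1000.38 m^3

1000.38


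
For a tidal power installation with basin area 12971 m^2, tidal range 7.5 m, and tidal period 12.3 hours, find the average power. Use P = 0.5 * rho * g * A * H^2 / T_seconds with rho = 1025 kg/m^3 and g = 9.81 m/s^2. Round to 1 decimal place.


Convert period to seconds: T = 12.3 * 3600 = 44280.0 s
H^2 = 7.5^2 = 56.25
P = 0.5 * rho * g * A * H^2 / T
P = 0.5 * 1025 * 9.81 * 12971 * 56.25 / 44280.0
P = 82842.1 W

82842.1


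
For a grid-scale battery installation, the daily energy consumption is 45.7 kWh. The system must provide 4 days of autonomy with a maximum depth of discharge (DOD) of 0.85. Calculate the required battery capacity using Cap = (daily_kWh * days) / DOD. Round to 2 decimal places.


Total energy needed = daily * days = 45.7 * 4 = 182.8 kWh
Account for depth of discharge:
  Cap = total_energy / DOD = 182.8 / 0.85
  Cap = 215.06 kWh

215.06


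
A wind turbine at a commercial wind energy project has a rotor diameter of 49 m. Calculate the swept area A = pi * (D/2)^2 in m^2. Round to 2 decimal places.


Compute the rotor radius:
  r = D / 2 = 49 / 2 = 24.5 m
Calculate swept area:
  A = pi * r^2 = pi * 24.5^2
  A = 1885.74 m^2

1885.74


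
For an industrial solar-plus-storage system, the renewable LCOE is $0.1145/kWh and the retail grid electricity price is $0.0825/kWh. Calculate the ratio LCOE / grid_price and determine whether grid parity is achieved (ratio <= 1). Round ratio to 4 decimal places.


Compare LCOE to grid price:
  LCOE = $0.1145/kWh, Grid price = $0.0825/kWh
  Ratio = LCOE / grid_price = 0.1145 / 0.0825 = 1.3879
  Grid parity achieved (ratio <= 1)? no

1.3879


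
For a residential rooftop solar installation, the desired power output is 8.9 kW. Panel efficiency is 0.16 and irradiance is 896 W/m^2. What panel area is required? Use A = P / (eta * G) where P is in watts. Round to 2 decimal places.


Convert target power to watts: P = 8.9 * 1000 = 8900.0 W
Compute denominator: eta * G = 0.16 * 896 = 143.36
Required area A = P / (eta * G) = 8900.0 / 143.36
A = 62.08 m^2

62.08


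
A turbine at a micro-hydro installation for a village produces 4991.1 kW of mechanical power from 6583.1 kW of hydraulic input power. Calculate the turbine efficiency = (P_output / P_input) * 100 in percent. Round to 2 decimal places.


Turbine efficiency = (output power / input power) * 100
eta = (4991.1 / 6583.1) * 100
eta = 75.82%

75.82


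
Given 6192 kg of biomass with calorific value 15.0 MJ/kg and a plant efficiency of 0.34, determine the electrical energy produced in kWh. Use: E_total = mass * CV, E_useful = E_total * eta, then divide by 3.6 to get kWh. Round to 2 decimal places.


Total energy = mass * CV = 6192 * 15.0 = 92880.0 MJ
Useful energy = total * eta = 92880.0 * 0.34 = 31579.2 MJ
Convert to kWh: 31579.2 / 3.6
Useful energy = 8772.00 kWh

8772.00


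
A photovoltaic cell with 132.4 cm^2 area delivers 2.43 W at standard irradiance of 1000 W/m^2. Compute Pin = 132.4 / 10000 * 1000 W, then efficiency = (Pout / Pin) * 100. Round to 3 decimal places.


First compute the input power:
  Pin = area_cm2 / 10000 * G = 132.4 / 10000 * 1000 = 13.24 W
Then compute efficiency:
  Efficiency = (Pout / Pin) * 100 = (2.43 / 13.24) * 100
  Efficiency = 18.353%

18.353


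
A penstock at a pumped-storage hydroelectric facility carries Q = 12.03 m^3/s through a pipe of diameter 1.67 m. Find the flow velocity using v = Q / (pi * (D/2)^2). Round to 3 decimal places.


Compute pipe cross-sectional area:
  A = pi * (D/2)^2 = pi * (1.67/2)^2 = 2.1904 m^2
Calculate velocity:
  v = Q / A = 12.03 / 2.1904
  v = 5.492 m/s

5.492


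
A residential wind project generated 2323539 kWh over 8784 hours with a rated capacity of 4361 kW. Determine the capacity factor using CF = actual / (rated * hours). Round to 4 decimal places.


Capacity factor = actual output / maximum possible output
Maximum possible = rated * hours = 4361 * 8784 = 38307024 kWh
CF = 2323539 / 38307024
CF = 0.0607

0.0607


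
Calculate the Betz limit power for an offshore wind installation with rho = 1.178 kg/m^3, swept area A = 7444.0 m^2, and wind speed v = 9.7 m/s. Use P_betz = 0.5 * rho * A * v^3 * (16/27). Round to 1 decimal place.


The Betz coefficient Cp_max = 16/27 = 0.5926
v^3 = 9.7^3 = 912.673
P_betz = 0.5 * rho * A * v^3 * Cp_max
P_betz = 0.5 * 1.178 * 7444.0 * 912.673 * 0.5926
P_betz = 2371335.9 W

2371335.9


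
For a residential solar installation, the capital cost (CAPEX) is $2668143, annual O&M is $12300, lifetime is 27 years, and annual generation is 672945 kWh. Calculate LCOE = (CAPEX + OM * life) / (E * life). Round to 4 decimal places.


Total cost = CAPEX + OM * lifetime = 2668143 + 12300 * 27 = 2668143 + 332100 = 3000243
Total generation = annual * lifetime = 672945 * 27 = 18169515 kWh
LCOE = 3000243 / 18169515
LCOE = 0.1651 $/kWh

0.1651


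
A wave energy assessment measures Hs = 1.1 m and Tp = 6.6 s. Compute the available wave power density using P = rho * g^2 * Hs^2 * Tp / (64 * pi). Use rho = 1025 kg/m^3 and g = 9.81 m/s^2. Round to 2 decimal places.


Apply wave power formula:
  g^2 = 9.81^2 = 96.2361
  Hs^2 = 1.1^2 = 1.21
  Numerator = rho * g^2 * Hs^2 * Tp = 1025 * 96.2361 * 1.21 * 6.6 = 787755.03
  Denominator = 64 * pi = 201.0619
  P = 787755.03 / 201.0619 = 3917.97 W/m

3917.97


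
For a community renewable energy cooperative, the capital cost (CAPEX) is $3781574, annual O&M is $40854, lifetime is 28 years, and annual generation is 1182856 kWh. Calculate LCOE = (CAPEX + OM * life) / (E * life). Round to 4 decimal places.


Total cost = CAPEX + OM * lifetime = 3781574 + 40854 * 28 = 3781574 + 1143912 = 4925486
Total generation = annual * lifetime = 1182856 * 28 = 33119968 kWh
LCOE = 4925486 / 33119968
LCOE = 0.1487 $/kWh

0.1487


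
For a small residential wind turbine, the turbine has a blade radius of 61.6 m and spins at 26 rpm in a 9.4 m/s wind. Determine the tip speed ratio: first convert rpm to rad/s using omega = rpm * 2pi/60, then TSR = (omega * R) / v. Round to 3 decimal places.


Convert rotational speed to rad/s:
  omega = 26 * 2 * pi / 60 = 2.7227 rad/s
Compute tip speed:
  v_tip = omega * R = 2.7227 * 61.6 = 167.719 m/s
Tip speed ratio:
  TSR = v_tip / v_wind = 167.719 / 9.4 = 17.842

17.842


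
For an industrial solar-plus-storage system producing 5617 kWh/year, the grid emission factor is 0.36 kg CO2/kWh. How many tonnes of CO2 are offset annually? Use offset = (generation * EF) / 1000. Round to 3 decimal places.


CO2 offset in kg = generation * emission_factor
CO2 offset = 5617 * 0.36 = 2022.12 kg
Convert to tonnes:
  CO2 offset = 2022.12 / 1000 = 2.022 tonnes

2.022


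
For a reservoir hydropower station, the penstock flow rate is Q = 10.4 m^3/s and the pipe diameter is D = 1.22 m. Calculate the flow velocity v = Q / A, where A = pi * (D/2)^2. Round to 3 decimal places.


Compute pipe cross-sectional area:
  A = pi * (D/2)^2 = pi * (1.22/2)^2 = 1.169 m^2
Calculate velocity:
  v = Q / A = 10.4 / 1.169
  v = 8.897 m/s

8.897


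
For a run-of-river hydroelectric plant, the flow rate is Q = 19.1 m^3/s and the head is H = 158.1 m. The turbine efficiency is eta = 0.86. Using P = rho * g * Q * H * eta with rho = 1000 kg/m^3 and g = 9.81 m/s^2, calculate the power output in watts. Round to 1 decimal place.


Apply the hydropower formula P = rho * g * Q * H * eta
rho * g = 1000 * 9.81 = 9810.0
P = 9810.0 * 19.1 * 158.1 * 0.86
P = 25476085.4 W

25476085.4


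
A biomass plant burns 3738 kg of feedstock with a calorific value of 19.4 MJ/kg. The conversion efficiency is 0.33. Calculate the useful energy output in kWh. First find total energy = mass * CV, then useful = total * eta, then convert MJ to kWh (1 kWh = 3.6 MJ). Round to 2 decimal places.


Total energy = mass * CV = 3738 * 19.4 = 72517.2 MJ
Useful energy = total * eta = 72517.2 * 0.33 = 23930.68 MJ
Convert to kWh: 23930.68 / 3.6
Useful energy = 6647.41 kWh

6647.41


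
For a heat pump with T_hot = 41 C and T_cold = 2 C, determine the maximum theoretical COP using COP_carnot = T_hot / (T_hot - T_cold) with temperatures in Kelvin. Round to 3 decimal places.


Convert to Kelvin:
  T_hot = 41 + 273.15 = 314.15 K
  T_cold = 2 + 273.15 = 275.15 K
Apply Carnot COP formula:
  COP = T_hot_K / (T_hot_K - T_cold_K) = 314.15 / 39.0
  COP = 8.055

8.055


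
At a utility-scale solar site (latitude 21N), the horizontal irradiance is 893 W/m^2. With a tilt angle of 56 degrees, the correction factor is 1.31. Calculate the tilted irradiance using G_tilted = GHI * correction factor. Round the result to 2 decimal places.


Identify the given values:
  GHI = 893 W/m^2, tilt correction factor = 1.31
Apply the formula G_tilted = GHI * factor:
  G_tilted = 893 * 1.31
  G_tilted = 1169.83 W/m^2

1169.83


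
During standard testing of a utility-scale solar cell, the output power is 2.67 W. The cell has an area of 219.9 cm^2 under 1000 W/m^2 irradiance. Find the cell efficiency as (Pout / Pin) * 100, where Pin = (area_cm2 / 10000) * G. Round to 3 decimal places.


First compute the input power:
  Pin = area_cm2 / 10000 * G = 219.9 / 10000 * 1000 = 21.99 W
Then compute efficiency:
  Efficiency = (Pout / Pin) * 100 = (2.67 / 21.99) * 100
  Efficiency = 12.142%

12.142


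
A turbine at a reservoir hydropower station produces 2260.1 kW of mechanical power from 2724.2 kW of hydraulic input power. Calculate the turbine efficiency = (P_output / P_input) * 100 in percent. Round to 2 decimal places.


Turbine efficiency = (output power / input power) * 100
eta = (2260.1 / 2724.2) * 100
eta = 82.96%

82.96


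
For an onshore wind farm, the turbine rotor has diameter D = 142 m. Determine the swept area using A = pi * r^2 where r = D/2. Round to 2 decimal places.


Compute the rotor radius:
  r = D / 2 = 142 / 2 = 71.0 m
Calculate swept area:
  A = pi * r^2 = pi * 71.0^2
  A = 15836.77 m^2

15836.77


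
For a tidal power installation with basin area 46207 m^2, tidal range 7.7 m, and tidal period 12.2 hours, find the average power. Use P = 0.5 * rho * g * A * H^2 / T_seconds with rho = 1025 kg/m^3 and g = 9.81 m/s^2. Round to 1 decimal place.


Convert period to seconds: T = 12.2 * 3600 = 43920.0 s
H^2 = 7.7^2 = 59.29
P = 0.5 * rho * g * A * H^2 / T
P = 0.5 * 1025 * 9.81 * 46207 * 59.29 / 43920.0
P = 313609.9 W

313609.9


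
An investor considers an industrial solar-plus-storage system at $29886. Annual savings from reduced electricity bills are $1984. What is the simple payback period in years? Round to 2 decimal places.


Simple payback period = initial cost / annual savings
Payback = 29886 / 1984
Payback = 15.06 years

15.06
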